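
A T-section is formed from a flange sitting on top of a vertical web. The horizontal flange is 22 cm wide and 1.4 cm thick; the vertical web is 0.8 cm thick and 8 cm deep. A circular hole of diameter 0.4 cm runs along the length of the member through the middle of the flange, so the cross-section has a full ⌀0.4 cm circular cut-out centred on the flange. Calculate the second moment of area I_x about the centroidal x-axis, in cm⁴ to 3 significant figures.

Decompose the section into non-overlapping parts with the origin at the bottom-left of its bounding rectangle.
Flange: 22 × 1.4, A = 30.8 cm², y = 8.7 cm, Ī = 5.0307 cm⁴.
Web: 0.8 × 8, A = 6.4 cm², y = 4 cm, Ī = 34.133 cm⁴.
Hole (subtracted): ⌀0.4, A = 0.12566 cm², y = 8.7 cm, Ī = 0.0012566 cm⁴.
Centroid: ȳ = ΣA·y / ΣA = 7.8887 cm.
Transfer each piece to the centroidal x-axis using Ī + A·d² with d = y − 7.8887:
  flange: d = 0.81134 cm → contributes +25.306 cm⁴
  web: d = -3.8887 cm → contributes +130.91 cm⁴
  hole: d = 0.81134 cm → contributes −0.083978 cm⁴
Total I = 156.13 cm⁴.

I_x ≈ 156 cm⁴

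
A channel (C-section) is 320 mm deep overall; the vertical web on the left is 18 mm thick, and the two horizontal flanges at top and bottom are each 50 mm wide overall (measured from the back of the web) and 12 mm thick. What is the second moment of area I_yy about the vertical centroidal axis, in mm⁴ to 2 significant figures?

I_yy ≈ 6.4 × 10⁵ mm⁴

Split into non-overlapping primitives; take the origin at the lower-left of the bounding box.
Web: 18 × 320, A = 5 760 mm², x = 9 mm, Ī = 155 520 mm⁴.
Top flange (beyond web): 32 × 12, A = 384 mm², x = 34 mm, Ī = 32 768 mm⁴.
Bottom flange (beyond web): 32 × 12, A = 384 mm², x = 34 mm, Ī = 32 768 mm⁴.
Centroid: x̄ = ΣA·x / ΣA = 11.94 mm.
Transfer each piece to the vertical centroidal axis using Ī + A·d² with d = x − 11.94:
  web: d = -2.941 mm → contributes +205 347 mm⁴
  top flange (beyond web): d = 22.06 mm → contributes +219 619 mm⁴
  bottom flange (beyond web): d = 22.06 mm → contributes +219 619 mm⁴
Total I = 644 585 mm⁴.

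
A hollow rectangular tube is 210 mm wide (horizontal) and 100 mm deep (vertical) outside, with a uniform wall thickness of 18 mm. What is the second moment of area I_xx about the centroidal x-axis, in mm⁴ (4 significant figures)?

I_xx ≈ 1.370 × 10⁷ mm⁴

Decompose the section into non-overlapping parts with the origin at the bottom-left of its bounding rectangle.
Outer rectangle: 210 × 100, A = 21 000 mm², y = 50 mm, Ī = 17 500 000 mm⁴.
Inner void (subtracted): 174 × 64, A = 11 136 mm², y = 50 mm, Ī = 3 801 088 mm⁴.
By symmetry the centroid is at mid-height, ȳ = 50 mm.
All pieces are centred on the centroidal x-axis, so I = ΣĪ (holes subtracted) = 13 698 912 mm⁴.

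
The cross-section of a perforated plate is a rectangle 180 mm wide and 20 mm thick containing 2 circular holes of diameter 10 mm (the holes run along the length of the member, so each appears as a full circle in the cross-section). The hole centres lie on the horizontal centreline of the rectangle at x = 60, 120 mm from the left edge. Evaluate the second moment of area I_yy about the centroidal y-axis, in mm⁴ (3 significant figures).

Decompose the section into non-overlapping parts with the origin at the bottom-left of its bounding rectangle.
Plate: 180 × 20, A = 3 600 mm², x = 90 mm, Ī = 9 720 000 mm⁴.
Hole 1 (subtracted): ⌀10, A = 78.54 mm², x = 60 mm, Ī = 490.87 mm⁴.
Hole 2 (subtracted): ⌀10, A = 78.54 mm², x = 120 mm, Ī = 490.87 mm⁴.
By symmetry the centroid is at mid-width, x̄ = 90 mm.
Transfer each piece to the centroidal y-axis using Ī + A·d² with d = x − 90:
  plate: d = 0 mm → contributes +9 720 000 mm⁴
  hole 1: d = -30 mm → contributes −71 177 mm⁴
  hole 2: d = 30 mm → contributes −71 177 mm⁴
Total I = 9 577 647 mm⁴.

I_yy ≈ 9.58 × 10⁶ mm⁴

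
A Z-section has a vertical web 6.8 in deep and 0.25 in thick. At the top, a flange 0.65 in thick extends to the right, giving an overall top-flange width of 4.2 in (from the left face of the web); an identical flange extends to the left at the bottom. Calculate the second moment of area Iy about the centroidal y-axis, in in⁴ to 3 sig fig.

Iy ≈ 29.3 in⁴

Split into non-overlapping primitives; take the origin at the lower-left of the bounding box.
Web: 0.25 × 6.8, A = 1.7 in², x = 4.075 in, Ī = 0.0088542 in⁴.
Top flange (beyond web): 3.95 × 0.65, A = 2.5675 in², x = 6.175 in, Ī = 3.3383 in⁴.
Bottom flange (beyond web): 3.95 × 0.65, A = 2.5675 in², x = 1.975 in, Ī = 3.3383 in⁴.
Centroid: x̄ = ΣA·x / ΣA = 4.075 in.
Transfer each piece to the centroidal y-axis using Ī + A·d² with d = x − 4.075:
  web: d = 0 in → contributes +0.0088542 in⁴
  top flange (beyond web): d = 2.1 in → contributes +14.661 in⁴
  bottom flange (beyond web): d = -2.1 in → contributes +14.661 in⁴
Total I = 29.331 in⁴.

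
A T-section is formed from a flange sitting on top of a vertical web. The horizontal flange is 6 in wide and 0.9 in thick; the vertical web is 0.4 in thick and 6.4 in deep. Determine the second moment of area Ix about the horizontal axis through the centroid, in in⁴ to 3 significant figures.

Treat the section as a set of non-overlapping primitives; coordinates are from the bounding-box lower-left.
Flange: 6 × 0.9, A = 5.4 in², y = 6.85 in, Ī = 0.3645 in⁴.
Web: 0.4 × 6.4, A = 2.56 in², y = 3.2 in, Ī = 8.7381 in⁴.
Centroid: ȳ = ΣA·y / ΣA = 5.6761 in.
Transfer each piece to the horizontal axis through the centroid using Ī + A·d² with d = y − 5.6761:
  flange: d = 1.1739 in → contributes +7.8055 in⁴
  web: d = -2.4761 in → contributes +24.434 in⁴
Total I = 32.24 in⁴.

Ix ≈ 32.2 in⁴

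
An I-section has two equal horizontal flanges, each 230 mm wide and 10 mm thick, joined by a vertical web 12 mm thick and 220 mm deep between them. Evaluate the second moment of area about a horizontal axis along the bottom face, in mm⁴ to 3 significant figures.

I_base ≈ 1.76 × 10⁸ mm⁴

Break the section into simple shapes (no overlaps), measuring from the bottom-left corner of the bounding box.
Bottom flange: 230 × 10, A = 2 300 mm², y = 5 mm, Ī = 19 167 mm⁴.
Web: 12 × 220, A = 2 640 mm², y = 120 mm, Ī = 10 648 000 mm⁴.
Top flange: 230 × 10, A = 2 300 mm², y = 235 mm, Ī = 19 167 mm⁴.
Transfer each piece to the bottom edge using Ī + A·d² with d = y − 0:
  bottom flange: d = 5 mm → contributes +76 667 mm⁴
  web: d = 120 mm → contributes +48 664 000 mm⁴
  top flange: d = 235 mm → contributes +127 036 667 mm⁴
Total I = 175 777 333 mm⁴.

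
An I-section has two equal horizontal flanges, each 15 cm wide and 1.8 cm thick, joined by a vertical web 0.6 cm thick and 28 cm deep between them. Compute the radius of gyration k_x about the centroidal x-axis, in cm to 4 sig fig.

k_x ≈ 13.60 cm

Treat the section as a set of non-overlapping primitives; coordinates are from the bounding-box lower-left.
Bottom flange: 15 × 1.8, A = 27 cm², y = 0.9 cm, Ī = 7.29 cm⁴.
Web: 0.6 × 28, A = 16.8 cm², y = 15.8 cm, Ī = 1097.6 cm⁴.
Top flange: 15 × 1.8, A = 27 cm², y = 30.7 cm, Ī = 7.29 cm⁴.
By symmetry the centroid is at mid-height, ȳ = 15.8 cm.
Transfer each piece to the centroidal x-axis using Ī + A·d² with d = y − 15.8:
  bottom flange: d = -14.9 cm → contributes +6001.56 cm⁴
  web: d = 0 cm → contributes +1097.6 cm⁴
  top flange: d = 14.9 cm → contributes +6001.56 cm⁴
Total I = 13100.7 cm⁴.
Radius of gyration: k = √(I/A) = √(13100.7 / 70.8) = 13.6029 cm.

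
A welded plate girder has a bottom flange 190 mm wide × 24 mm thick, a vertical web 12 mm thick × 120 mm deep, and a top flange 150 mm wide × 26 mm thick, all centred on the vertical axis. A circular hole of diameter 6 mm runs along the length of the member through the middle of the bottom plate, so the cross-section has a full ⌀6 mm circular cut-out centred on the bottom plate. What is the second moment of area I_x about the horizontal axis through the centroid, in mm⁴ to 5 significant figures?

Treat the section as a set of non-overlapping primitives; coordinates are from the bounding-box lower-left.
Bottom plate: 190 × 24, A = 4 560 mm², y = 12 mm, Ī = 218 880 mm⁴.
Web plate: 12 × 120, A = 1 440 mm², y = 84 mm, Ī = 1 728 000 mm⁴.
Top plate: 150 × 26, A = 3 900 mm², y = 157 mm, Ī = 219 700 mm⁴.
Hole (subtracted): ⌀6, A = 28.27433 mm², y = 12 mm, Ī = 63.61725 mm⁴.
Centroid: ȳ = ΣA·y / ΣA = 79.78754 mm.
Transfer each piece to the horizontal axis through the centroid using Ī + A·d² with d = y − 79.78754:
  bottom plate: d = -67.78754 mm → contributes +21 172 767 mm⁴
  web plate: d = 4.21246 mm → contributes +1 753 553 mm⁴
  top plate: d = 77.21246 mm → contributes +23 470 579 mm⁴
  hole: d = -67.78754 mm → contributes −129988.4 mm⁴
Total I = 46 266 910 mm⁴.

I_x ≈ 4.6267 × 10⁷ mm⁴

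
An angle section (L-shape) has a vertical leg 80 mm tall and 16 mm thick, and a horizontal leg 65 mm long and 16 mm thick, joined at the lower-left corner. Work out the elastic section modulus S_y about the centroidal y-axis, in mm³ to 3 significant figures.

S_y ≈ 1.56 × 10⁴ mm³

Treat the section as a set of non-overlapping primitives; coordinates are from the bounding-box lower-left.
Vertical leg: 16 × 80, A = 1 280 mm², x = 8 mm, Ī = 27 307 mm⁴.
Horizontal leg (remainder): 49 × 16, A = 784 mm², x = 40.5 mm, Ī = 156 865 mm⁴.
Centroid: x̄ = ΣA·x / ΣA = 20.345 mm.
Transfer each piece to the centroidal y-axis using Ī + A·d² with d = x − 20.345:
  vertical leg: d = -12.345 mm → contributes +222 376 mm⁴
  horizontal leg (remainder): d = 20.155 mm → contributes +475 346 mm⁴
Total I = 697 722 mm⁴.
Extreme fibre distance c = 44.655 mm; S = I/c = 15 625 mm³.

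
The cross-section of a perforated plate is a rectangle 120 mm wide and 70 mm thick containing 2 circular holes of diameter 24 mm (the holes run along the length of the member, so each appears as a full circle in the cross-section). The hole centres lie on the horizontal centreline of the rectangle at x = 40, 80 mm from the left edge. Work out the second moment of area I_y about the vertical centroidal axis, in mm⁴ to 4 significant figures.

Decompose the section into non-overlapping parts with the origin at the bottom-left of its bounding rectangle.
Plate: 120 × 70, A = 8 400 mm², x = 60 mm, Ī = 10 080 000 mm⁴.
Hole 1 (subtracted): ⌀24, A = 452.389 mm², x = 40 mm, Ī = 16 286 mm⁴.
Hole 2 (subtracted): ⌀24, A = 452.389 mm², x = 80 mm, Ī = 16 286 mm⁴.
By symmetry the centroid is at mid-width, x̄ = 60 mm.
Transfer each piece to the vertical centroidal axis using Ī + A·d² with d = x − 60:
  plate: d = 0 mm → contributes +10 080 000 mm⁴
  hole 1: d = -20 mm → contributes −197 242 mm⁴
  hole 2: d = 20 mm → contributes −197 242 mm⁴
Total I = 9 685 516 mm⁴.

I_y ≈ 9.686 × 10⁶ mm⁴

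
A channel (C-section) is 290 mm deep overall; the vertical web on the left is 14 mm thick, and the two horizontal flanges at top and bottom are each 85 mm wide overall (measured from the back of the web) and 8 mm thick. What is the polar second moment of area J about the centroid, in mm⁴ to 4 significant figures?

J ≈ 5.319 × 10⁷ mm⁴

Decompose the section into non-overlapping parts with the origin at the bottom-left of its bounding rectangle.
Web: 14 × 290, A = 4 060 mm², y = 145 mm, Ī = 28 453 833 mm⁴.
Top flange (beyond web): 71 × 8, A = 568 mm², y = 286 mm, Ī = 3029.33 mm⁴.
Bottom flange (beyond web): 71 × 8, A = 568 mm², y = 4 mm, Ī = 3029.33 mm⁴.
By symmetry the centroid is at mid-height, ȳ = 145 mm.
Transfer each piece to the centroidal x-axis using Ī + A·d² with d = y − 145:
  web: d = 0 mm → contributes +28 453 833 mm⁴
  top flange (beyond web): d = 141 mm → contributes +11 295 437 mm⁴
  bottom flange (beyond web): d = -141 mm → contributes +11 295 437 mm⁴
Total I = 51 044 708 mm⁴.
For the y-axis: x̄ = 16.2918 mm.
Repeating about the centroidal y-axis gives I_y = 2 146 822 mm⁴.
Polar second moment: J = I_x + I_y = 53 191 530 mm⁴.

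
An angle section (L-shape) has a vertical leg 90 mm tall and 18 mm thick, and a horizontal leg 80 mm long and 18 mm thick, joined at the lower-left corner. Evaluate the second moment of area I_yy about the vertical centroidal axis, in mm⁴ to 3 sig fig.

Split into non-overlapping primitives; take the origin at the lower-left of the bounding box.
Vertical leg: 18 × 90, A = 1 620 mm², x = 9 mm, Ī = 43 740 mm⁴.
Horizontal leg (remainder): 62 × 18, A = 1 116 mm², x = 49 mm, Ī = 357 492 mm⁴.
Centroid: x̄ = ΣA·x / ΣA = 25.316 mm.
Transfer each piece to the vertical centroidal axis using Ī + A·d² with d = x − 25.316:
  vertical leg: d = -16.316 mm → contributes +474 992 mm⁴
  horizontal leg (remainder): d = 23.684 mm → contributes +983 503 mm⁴
Total I = 1 458 495 mm⁴.

I_yy ≈ 1.46 × 10⁶ mm⁴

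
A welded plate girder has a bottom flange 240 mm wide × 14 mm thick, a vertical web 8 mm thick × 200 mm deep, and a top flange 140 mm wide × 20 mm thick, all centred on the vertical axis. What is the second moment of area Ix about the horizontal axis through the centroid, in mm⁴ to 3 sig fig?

Ix ≈ 7.75 × 10⁷ mm⁴

Decompose the section into non-overlapping parts with the origin at the bottom-left of its bounding rectangle.
Bottom plate: 240 × 14, A = 3 360 mm², y = 7 mm, Ī = 54 880 mm⁴.
Web plate: 8 × 200, A = 1 600 mm², y = 114 mm, Ī = 5 333 333 mm⁴.
Top plate: 140 × 20, A = 2 800 mm², y = 224 mm, Ī = 93 333 mm⁴.
Centroid: ȳ = ΣA·y / ΣA = 107.36 mm.
Transfer each piece to the horizontal axis through the centroid using Ī + A·d² with d = y − 107.36:
  bottom plate: d = -100.36 mm → contributes +33 897 792 mm⁴
  web plate: d = 6.6392 mm → contributes +5 403 859 mm⁴
  top plate: d = 116.64 mm → contributes +38 186 486 mm⁴
Total I = 77 488 136 mm⁴.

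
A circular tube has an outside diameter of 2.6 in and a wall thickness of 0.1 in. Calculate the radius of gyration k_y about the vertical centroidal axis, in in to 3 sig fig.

Treat the section as a set of non-overlapping primitives; coordinates are from the bounding-box lower-left.
Outer circle: ⌀2.6, A = 5.3093 in², x = 1.3 in, Ī = 2.2432 in⁴.
Bore (subtracted): ⌀2.4, A = 4.5239 in², x = 1.3 in, Ī = 1.6286 in⁴.
By symmetry the centroid is at mid-width, x̄ = 1.3 in.
All pieces are centred on the vertical centroidal axis, so I = ΣĪ (holes subtracted) = 0.61457 in⁴.
Radius of gyration: k = √(I/A) = √(0.61457 / 0.7854) = 0.88459 in.

k_y ≈ 0.885 in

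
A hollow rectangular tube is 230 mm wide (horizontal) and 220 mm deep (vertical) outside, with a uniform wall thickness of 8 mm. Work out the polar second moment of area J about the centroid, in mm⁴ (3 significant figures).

J ≈ 1.09 × 10⁸ mm⁴

Decompose the section into non-overlapping parts with the origin at the bottom-left of its bounding rectangle.
Outer rectangle: 230 × 220, A = 50 600 mm², y = 110 mm, Ī = 204 086 667 mm⁴.
Inner void (subtracted): 214 × 204, A = 43 656 mm², y = 110 mm, Ī = 151 399 008 mm⁴.
By symmetry the centroid is at mid-height, ȳ = 110 mm.
All pieces are centred on the centroidal x-axis, so I = ΣĪ (holes subtracted) = 52 687 659 mm⁴.
Repeating about the centroidal y-axis gives I_y = 56 455 819 mm⁴.
Polar second moment: J = I_x + I_y = 109 143 477 mm⁴.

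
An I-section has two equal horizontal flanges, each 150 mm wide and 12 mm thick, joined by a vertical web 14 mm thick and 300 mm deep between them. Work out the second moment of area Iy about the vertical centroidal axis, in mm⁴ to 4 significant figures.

Decompose the section into non-overlapping parts with the origin at the bottom-left of its bounding rectangle.
Bottom flange: 150 × 12, A = 1 800 mm², x = 75 mm, Ī = 3 375 000 mm⁴.
Web: 14 × 300, A = 4 200 mm², x = 75 mm, Ī = 68 600 mm⁴.
Top flange: 150 × 12, A = 1 800 mm², x = 75 mm, Ī = 3 375 000 mm⁴.
By symmetry the centroid is at mid-width, x̄ = 75 mm.
All pieces are centred on the vertical centroidal axis, so I = ΣĪ = 6 818 600 mm⁴.

Iy ≈ 6.819 × 10⁶ mm⁴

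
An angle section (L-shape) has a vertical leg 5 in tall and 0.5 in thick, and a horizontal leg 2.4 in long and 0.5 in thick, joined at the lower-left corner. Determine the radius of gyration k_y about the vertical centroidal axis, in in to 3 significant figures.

k_y ≈ 0.621 in

Decompose the section into non-overlapping parts with the origin at the bottom-left of its bounding rectangle.
Vertical leg: 0.5 × 5, A = 2.5 in², x = 0.25 in, Ī = 0.052083 in⁴.
Horizontal leg (remainder): 1.9 × 0.5, A = 0.95 in², x = 1.45 in, Ī = 0.28579 in⁴.
Centroid: x̄ = ΣA·x / ΣA = 0.58043 in.
Transfer each piece to the vertical centroidal axis using Ī + A·d² with d = x − 0.58043:
  vertical leg: d = -0.33043 in → contributes +0.32505 in⁴
  horizontal leg (remainder): d = 0.86957 in → contributes +1.0041 in⁴
Total I = 1.3292 in⁴.
Radius of gyration: k = √(I/A) = √(1.3292 / 3.45) = 0.6207 in.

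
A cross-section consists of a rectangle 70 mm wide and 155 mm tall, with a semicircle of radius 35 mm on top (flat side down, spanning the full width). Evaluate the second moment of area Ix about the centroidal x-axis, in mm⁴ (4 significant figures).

Ix ≈ 3.583 × 10⁷ mm⁴

Decompose the section into non-overlapping parts with the origin at the bottom-left of its bounding rectangle.
Rectangular body: 70 × 155, A = 10 850 mm², y = 77.5 mm, Ī = 21 722 604 mm⁴.
Semicircular cap: semicircle r = 35, A = 1924.23 mm², y = 169.854 mm, Ī = 164 704 mm⁴.
Centroid: ȳ = ΣA·y / ΣA = 91.4117 mm.
Transfer each piece to the centroidal x-axis using Ī + A·d² with d = y − 91.4117:
  rectangular body: d = -13.9117 mm → contributes +23 822 454 mm⁴
  semicircular cap: d = 78.4428 mm → contributes +12 004 986 mm⁴
Total I = 35 827 440 mm⁴.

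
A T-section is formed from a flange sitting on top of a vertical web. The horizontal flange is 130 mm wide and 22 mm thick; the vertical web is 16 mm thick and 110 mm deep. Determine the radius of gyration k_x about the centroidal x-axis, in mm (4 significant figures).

Treat the section as a set of non-overlapping primitives; coordinates are from the bounding-box lower-left.
Flange: 130 × 22, A = 2 860 mm², y = 121 mm, Ī = 115 353 mm⁴.
Web: 16 × 110, A = 1 760 mm², y = 55 mm, Ī = 1 774 667 mm⁴.
Centroid: ȳ = ΣA·y / ΣA = 95.8571 mm.
Transfer each piece to the centroidal x-axis using Ī + A·d² with d = y − 95.8571:
  flange: d = 25.1429 mm → contributes +1 923 340 mm⁴
  web: d = -40.8571 mm → contributes +4 712 645 mm⁴
Total I = 6 635 986 mm⁴.
Radius of gyration: k = √(I/A) = √(6 635 986 / 4 620) = 37.8993 mm.

k_x ≈ 37.90 mm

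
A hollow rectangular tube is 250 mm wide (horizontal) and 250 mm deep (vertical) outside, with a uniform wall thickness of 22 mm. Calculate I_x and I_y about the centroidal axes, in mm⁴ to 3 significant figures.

Treat the section as a set of non-overlapping primitives; coordinates are from the bounding-box lower-left.
Outer rectangle: 250 × 250, A = 62 500 mm², y = 125 mm, Ī = 325 520 833 mm⁴.
Inner void (subtracted): 206 × 206, A = 42 436 mm², y = 125 mm, Ī = 150 067 841 mm⁴.
By symmetry the centroid is at mid-height, ȳ = 125 mm.
All pieces are centred on the centroidal x-axis, so I = ΣĪ (holes subtracted) = 175 452 992 mm⁴.
Repeating about the centroidal y-axis gives I_y = 175 452 992 mm⁴.

I_x ≈ 1.75 × 10⁸ mm⁴, I_y ≈ 1.75 × 10⁸ mm⁴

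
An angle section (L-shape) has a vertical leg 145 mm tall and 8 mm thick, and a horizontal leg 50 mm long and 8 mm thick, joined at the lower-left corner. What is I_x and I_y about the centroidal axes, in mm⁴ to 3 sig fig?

I_x ≈ 3.26 × 10⁶ mm⁴, I_y ≈ 2.18 × 10⁵ mm⁴

Break the section into simple shapes (no overlaps), measuring from the bottom-left corner of the bounding box.
Vertical leg: 8 × 145, A = 1 160 mm², y = 72.5 mm, Ī = 2 032 417 mm⁴.
Horizontal leg (remainder): 42 × 8, A = 336 mm², y = 4 mm, Ī = 1 792 mm⁴.
Centroid: ȳ = ΣA·y / ΣA = 57.115 mm.
Transfer each piece to the centroidal x-axis using Ī + A·d² with d = y − 57.115:
  vertical leg: d = 15.385 mm → contributes +2 306 988 mm⁴
  horizontal leg (remainder): d = -53.115 mm → contributes +949 715 mm⁴
Total I = 3 256 703 mm⁴.
For the y-axis: x̄ = 9.615 mm.
Repeating about the centroidal y-axis gives I_y = 218 413 mm⁴.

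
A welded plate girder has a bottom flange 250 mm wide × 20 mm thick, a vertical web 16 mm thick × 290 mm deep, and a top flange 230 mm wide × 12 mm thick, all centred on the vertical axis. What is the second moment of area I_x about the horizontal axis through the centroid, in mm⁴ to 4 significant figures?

Split into non-overlapping primitives; take the origin at the lower-left of the bounding box.
Bottom plate: 250 × 20, A = 5 000 mm², y = 10 mm, Ī = 166 667 mm⁴.
Web plate: 16 × 290, A = 4 640 mm², y = 165 mm, Ī = 32 518 667 mm⁴.
Top plate: 230 × 12, A = 2 760 mm², y = 316 mm, Ī = 33 120 mm⁴.
Centroid: ȳ = ΣA·y / ΣA = 136.11 mm.
Transfer each piece to the horizontal axis through the centroid using Ī + A·d² with d = y − 136.11:
  bottom plate: d = -126.11 mm → contributes +79 684 920 mm⁴
  web plate: d = 28.8903 mm → contributes +36 391 446 mm⁴
  top plate: d = 179.89 mm → contributes +89 348 178 mm⁴
Total I = 205 424 544 mm⁴.

I_x ≈ 2.054 × 10⁸ mm⁴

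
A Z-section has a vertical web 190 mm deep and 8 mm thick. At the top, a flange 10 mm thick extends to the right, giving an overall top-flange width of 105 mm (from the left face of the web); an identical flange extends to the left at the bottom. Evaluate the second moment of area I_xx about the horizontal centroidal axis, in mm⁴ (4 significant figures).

I_xx ≈ 2.030 × 10⁷ mm⁴

Decompose the section into non-overlapping parts with the origin at the bottom-left of its bounding rectangle.
Web: 8 × 190, A = 1 520 mm², y = 95 mm, Ī = 4 572 667 mm⁴.
Top flange (beyond web): 97 × 10, A = 970 mm², y = 185 mm, Ī = 8083.33 mm⁴.
Bottom flange (beyond web): 97 × 10, A = 970 mm², y = 5 mm, Ī = 8083.33 mm⁴.
Centroid: ȳ = ΣA·y / ΣA = 95 mm.
Transfer each piece to the horizontal centroidal axis using Ī + A·d² with d = y − 95:
  web: d = 0 mm → contributes +4 572 667 mm⁴
  top flange (beyond web): d = 90 mm → contributes +7 865 083 mm⁴
  bottom flange (beyond web): d = -90 mm → contributes +7 865 083 mm⁴
Total I = 20 302 833 mm⁴.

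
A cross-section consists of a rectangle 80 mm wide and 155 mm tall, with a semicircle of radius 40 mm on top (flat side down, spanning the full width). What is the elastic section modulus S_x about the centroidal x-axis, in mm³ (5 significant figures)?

S_x ≈ 4.3079 × 10⁵ mm³

Break the section into simple shapes (no overlaps), measuring from the bottom-left corner of the bounding box.
Rectangular body: 80 × 155, A = 12 400 mm², y = 77.5 mm, Ī = 24 825 833 mm⁴.
Semicircular cap: semicircle r = 40, A = 2513.274 mm², y = 171.9765 mm, Ī = 280977.8 mm⁴.
Centroid: ȳ = ΣA·y / ΣA = 93.42175 mm.
Transfer each piece to the centroidal x-axis using Ī + A·d² with d = y − 93.42175:
  rectangular body: d = -15.92175 mm → contributes +27 969 259 mm⁴
  semicircular cap: d = 78.55478 mm → contributes +15 790 023 mm⁴
Total I = 43 759 283 mm⁴.
Extreme fibre distance c = 101.5783 mm; S = I/c = 430793.8 mm³.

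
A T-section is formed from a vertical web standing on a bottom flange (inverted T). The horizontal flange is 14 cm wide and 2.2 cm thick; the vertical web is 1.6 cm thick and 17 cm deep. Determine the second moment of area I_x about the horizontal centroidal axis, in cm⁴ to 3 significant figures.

Break the section into simple shapes (no overlaps), measuring from the bottom-left corner of the bounding box.
Flange: 14 × 2.2, A = 30.8 cm², y = 1.1 cm, Ī = 12.423 cm⁴.
Web: 1.6 × 17, A = 27.2 cm², y = 10.7 cm, Ī = 655.07 cm⁴.
Centroid: ȳ = ΣA·y / ΣA = 5.6021 cm.
Transfer each piece to the horizontal centroidal axis using Ī + A·d² with d = y − 5.6021:
  flange: d = -4.5021 cm → contributes +636.7 cm⁴
  web: d = 5.0979 cm → contributes +1 362 cm⁴
Total I = 1998.7 cm⁴.

I_x ≈ 2000 cm⁴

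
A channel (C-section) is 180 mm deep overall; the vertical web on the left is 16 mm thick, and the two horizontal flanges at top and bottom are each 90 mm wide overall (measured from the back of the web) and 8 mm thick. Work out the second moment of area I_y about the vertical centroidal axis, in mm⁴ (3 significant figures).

I_y ≈ 2.30 × 10⁶ mm⁴

Split into non-overlapping primitives; take the origin at the lower-left of the bounding box.
Web: 16 × 180, A = 2 880 mm², x = 8 mm, Ī = 61 440 mm⁴.
Top flange (beyond web): 74 × 8, A = 592 mm², x = 53 mm, Ī = 270 149 mm⁴.
Bottom flange (beyond web): 74 × 8, A = 592 mm², x = 53 mm, Ī = 270 149 mm⁴.
Centroid: x̄ = ΣA·x / ΣA = 21.11 mm.
Transfer each piece to the vertical centroidal axis using Ī + A·d² with d = x − 21.11:
  web: d = -13.11 mm → contributes +556 449 mm⁴
  top flange (beyond web): d = 31.89 mm → contributes +872 188 mm⁴
  bottom flange (beyond web): d = 31.89 mm → contributes +872 188 mm⁴
Total I = 2 300 825 mm⁴.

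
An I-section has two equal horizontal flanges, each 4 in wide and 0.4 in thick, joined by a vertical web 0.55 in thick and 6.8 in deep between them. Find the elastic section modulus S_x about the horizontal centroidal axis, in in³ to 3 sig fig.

Break the section into simple shapes (no overlaps), measuring from the bottom-left corner of the bounding box.
Bottom flange: 4 × 0.4, A = 1.6 in², y = 0.2 in, Ī = 0.021333 in⁴.
Web: 0.55 × 6.8, A = 3.74 in², y = 3.8 in, Ī = 14.411 in⁴.
Top flange: 4 × 0.4, A = 1.6 in², y = 7.4 in, Ī = 0.021333 in⁴.
By symmetry the centroid is at mid-height, ȳ = 3.8 in.
Transfer each piece to the horizontal centroidal axis using Ī + A·d² with d = y − 3.8:
  bottom flange: d = -3.6 in → contributes +20.757 in⁴
  web: d = 0 in → contributes +14.411 in⁴
  top flange: d = 3.6 in → contributes +20.757 in⁴
Total I = 55.926 in⁴.
Extreme fibre distance c = 3.8 in; S = I/c = 14.717 in³.

S_x ≈ 14.7 in³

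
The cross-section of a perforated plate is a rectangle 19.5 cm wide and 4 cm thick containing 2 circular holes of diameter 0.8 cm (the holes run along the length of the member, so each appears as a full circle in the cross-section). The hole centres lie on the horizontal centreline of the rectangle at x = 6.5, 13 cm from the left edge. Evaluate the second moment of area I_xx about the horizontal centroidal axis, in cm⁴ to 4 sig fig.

Decompose the section into non-overlapping parts with the origin at the bottom-left of its bounding rectangle.
Plate: 19.5 × 4, A = 78 cm², y = 2 cm, Ī = 104 cm⁴.
Hole 1 (subtracted): ⌀0.8, A = 0.502655 cm², y = 2 cm, Ī = 0.0201062 cm⁴.
Hole 2 (subtracted): ⌀0.8, A = 0.502655 cm², y = 2 cm, Ī = 0.0201062 cm⁴.
By symmetry the centroid is at mid-height, ȳ = 2 cm.
All pieces are centred on the horizontal centroidal axis, so I = ΣĪ (holes subtracted) = 103.96 cm⁴.

I_xx ≈ 104.0 cm⁴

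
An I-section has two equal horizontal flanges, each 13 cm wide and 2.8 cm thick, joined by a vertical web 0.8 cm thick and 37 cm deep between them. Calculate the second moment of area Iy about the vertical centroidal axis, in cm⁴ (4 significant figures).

Iy ≈ 1027 cm⁴

Decompose the section into non-overlapping parts with the origin at the bottom-left of its bounding rectangle.
Bottom flange: 13 × 2.8, A = 36.4 cm², x = 6.5 cm, Ī = 512.633 cm⁴.
Web: 0.8 × 37, A = 29.6 cm², x = 6.5 cm, Ī = 1.57867 cm⁴.
Top flange: 13 × 2.8, A = 36.4 cm², x = 6.5 cm, Ī = 512.633 cm⁴.
By symmetry the centroid is at mid-width, x̄ = 6.5 cm.
All pieces are centred on the vertical centroidal axis, so I = ΣĪ = 1026.85 cm⁴.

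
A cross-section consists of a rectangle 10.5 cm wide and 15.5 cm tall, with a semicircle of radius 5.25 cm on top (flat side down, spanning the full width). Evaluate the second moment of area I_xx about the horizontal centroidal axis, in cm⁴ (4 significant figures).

I_xx ≈ 6747 cm⁴

Decompose the section into non-overlapping parts with the origin at the bottom-left of its bounding rectangle.
Rectangular body: 10.5 × 15.5, A = 162.75 cm², y = 7.75 cm, Ī = 3258.39 cm⁴.
Semicircular cap: semicircle r = 5.25, A = 43.2951 cm², y = 17.7282 cm, Ī = 83.3814 cm⁴.
Centroid: ȳ = ΣA·y / ΣA = 9.84666 cm.
Transfer each piece to the horizontal centroidal axis using Ī + A·d² with d = y − 9.84666:
  rectangular body: d = -2.09666 cm → contributes +3973.83 cm⁴
  semicircular cap: d = 7.88151 cm → contributes +2772.8 cm⁴
Total I = 6746.63 cm⁴.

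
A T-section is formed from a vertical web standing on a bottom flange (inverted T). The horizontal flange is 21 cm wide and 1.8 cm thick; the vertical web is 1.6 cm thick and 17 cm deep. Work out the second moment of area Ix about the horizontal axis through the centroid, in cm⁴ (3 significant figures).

Break the section into simple shapes (no overlaps), measuring from the bottom-left corner of the bounding box.
Flange: 21 × 1.8, A = 37.8 cm², y = 0.9 cm, Ī = 10.206 cm⁴.
Web: 1.6 × 17, A = 27.2 cm², y = 10.3 cm, Ī = 655.07 cm⁴.
Centroid: ȳ = ΣA·y / ΣA = 4.8335 cm.
Transfer each piece to the horizontal axis through the centroid using Ī + A·d² with d = y − 4.8335:
  flange: d = -3.9335 cm → contributes +595.07 cm⁴
  web: d = 5.4665 cm → contributes +1467.9 cm⁴
Total I = 2062.9 cm⁴.

Ix ≈ 2060 cm⁴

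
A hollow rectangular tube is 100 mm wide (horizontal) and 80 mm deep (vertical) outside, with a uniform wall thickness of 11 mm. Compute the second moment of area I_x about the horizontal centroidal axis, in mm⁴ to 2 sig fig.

Break the section into simple shapes (no overlaps), measuring from the bottom-left corner of the bounding box.
Outer rectangle: 100 × 80, A = 8 000 mm², y = 40 mm, Ī = 4 266 667 mm⁴.
Inner void (subtracted): 78 × 58, A = 4 524 mm², y = 40 mm, Ī = 1 268 228 mm⁴.
By symmetry the centroid is at mid-height, ȳ = 40 mm.
All pieces are centred on the horizontal centroidal axis, so I = ΣĪ (holes subtracted) = 2 998 439 mm⁴.

I_x ≈ 3.0 × 10⁶ mm⁴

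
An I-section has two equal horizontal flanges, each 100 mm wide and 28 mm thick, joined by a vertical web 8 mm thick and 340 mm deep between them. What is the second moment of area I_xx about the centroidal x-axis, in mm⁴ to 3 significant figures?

Break the section into simple shapes (no overlaps), measuring from the bottom-left corner of the bounding box.
Bottom flange: 100 × 28, A = 2 800 mm², y = 14 mm, Ī = 182 933 mm⁴.
Web: 8 × 340, A = 2 720 mm², y = 198 mm, Ī = 26 202 667 mm⁴.
Top flange: 100 × 28, A = 2 800 mm², y = 382 mm, Ī = 182 933 mm⁴.
By symmetry the centroid is at mid-height, ȳ = 198 mm.
Transfer each piece to the centroidal x-axis using Ī + A·d² with d = y − 198:
  bottom flange: d = -184 mm → contributes +94 979 733 mm⁴
  web: d = 0 mm → contributes +26 202 667 mm⁴
  top flange: d = 184 mm → contributes +94 979 733 mm⁴
Total I = 216 162 133 mm⁴.

I_xx ≈ 2.16 × 10⁸ mm⁴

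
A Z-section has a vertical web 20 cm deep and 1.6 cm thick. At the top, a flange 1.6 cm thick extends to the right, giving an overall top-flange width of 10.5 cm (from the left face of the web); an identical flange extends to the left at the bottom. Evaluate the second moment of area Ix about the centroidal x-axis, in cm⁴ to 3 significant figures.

Break the section into simple shapes (no overlaps), measuring from the bottom-left corner of the bounding box.
Web: 1.6 × 20, A = 32 cm², y = 10 cm, Ī = 1066.7 cm⁴.
Top flange (beyond web): 8.9 × 1.6, A = 14.24 cm², y = 19.2 cm, Ī = 3.0379 cm⁴.
Bottom flange (beyond web): 8.9 × 1.6, A = 14.24 cm², y = 0.8 cm, Ī = 3.0379 cm⁴.
Centroid: ȳ = ΣA·y / ΣA = 10 cm.
Transfer each piece to the centroidal x-axis using Ī + A·d² with d = y − 10:
  web: d = 0 cm → contributes +1066.7 cm⁴
  top flange (beyond web): d = 9.2 cm → contributes +1208.3 cm⁴
  bottom flange (beyond web): d = -9.2 cm → contributes +1208.3 cm⁴
Total I = 3483.3 cm⁴.

Ix ≈ 3480 cm⁴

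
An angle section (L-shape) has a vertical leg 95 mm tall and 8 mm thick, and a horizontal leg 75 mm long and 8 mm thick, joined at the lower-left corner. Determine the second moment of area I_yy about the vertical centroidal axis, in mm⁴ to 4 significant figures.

Split into non-overlapping primitives; take the origin at the lower-left of the bounding box.
Vertical leg: 8 × 95, A = 760 mm², x = 4 mm, Ī = 4053.33 mm⁴.
Horizontal leg (remainder): 67 × 8, A = 536 mm², x = 41.5 mm, Ī = 200 509 mm⁴.
Centroid: x̄ = ΣA·x / ΣA = 19.5093 mm.
Transfer each piece to the vertical centroidal axis using Ī + A·d² with d = x − 19.5093:
  vertical leg: d = -15.5093 mm → contributes +186 862 mm⁴
  horizontal leg (remainder): d = 21.9907 mm → contributes +459 714 mm⁴
Total I = 646 576 mm⁴.

I_yy ≈ 6.466 × 10⁵ mm⁴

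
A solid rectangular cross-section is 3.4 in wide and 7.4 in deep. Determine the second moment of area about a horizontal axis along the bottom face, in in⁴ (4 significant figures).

I_base ≈ 459.3 in⁴

The section: 3.4 × 7.4, A = 25.16 in², y = 3.7 in, Ī = 114.813 in⁴.
Transfer it to the base of the section using Ī + A·d² with d = y − 0:
  the section: d = 3.7 in → contributes +459.254 in⁴
Total I = 459.254 in⁴.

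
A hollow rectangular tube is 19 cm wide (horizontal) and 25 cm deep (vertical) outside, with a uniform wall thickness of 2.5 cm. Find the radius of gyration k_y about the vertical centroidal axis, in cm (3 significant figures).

Break the section into simple shapes (no overlaps), measuring from the bottom-left corner of the bounding box.
Outer rectangle: 19 × 25, A = 475 cm², x = 9.5 cm, Ī = 14 290 cm⁴.
Inner void (subtracted): 14 × 20, A = 280 cm², x = 9.5 cm, Ī = 4573.3 cm⁴.
By symmetry the centroid is at mid-width, x̄ = 9.5 cm.
All pieces are centred on the vertical centroidal axis, so I = ΣĪ (holes subtracted) = 9716.3 cm⁴.
Radius of gyration: k = √(I/A) = √(9716.3 / 195) = 7.0588 cm.

k_y ≈ 7.06 cm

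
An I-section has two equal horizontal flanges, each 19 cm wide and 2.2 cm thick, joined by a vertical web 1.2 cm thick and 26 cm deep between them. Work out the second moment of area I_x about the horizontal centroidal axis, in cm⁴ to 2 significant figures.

Split into non-overlapping primitives; take the origin at the lower-left of the bounding box.
Bottom flange: 19 × 2.2, A = 41.8 cm², y = 1.1 cm, Ī = 16.86 cm⁴.
Web: 1.2 × 26, A = 31.2 cm², y = 15.2 cm, Ī = 1 758 cm⁴.
Top flange: 19 × 2.2, A = 41.8 cm², y = 29.3 cm, Ī = 16.86 cm⁴.
By symmetry the centroid is at mid-height, ȳ = 15.2 cm.
Transfer each piece to the horizontal centroidal axis using Ī + A·d² with d = y − 15.2:
  bottom flange: d = -14.1 cm → contributes +8 327 cm⁴
  web: d = 0 cm → contributes +1 758 cm⁴
  top flange: d = 14.1 cm → contributes +8 327 cm⁴
Total I = 18 412 cm⁴.

I_x ≈ 1.8 × 10⁴ cm⁴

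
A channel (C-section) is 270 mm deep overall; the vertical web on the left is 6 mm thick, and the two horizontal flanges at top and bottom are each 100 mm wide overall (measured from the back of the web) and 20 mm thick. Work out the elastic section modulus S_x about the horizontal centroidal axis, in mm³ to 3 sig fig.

Break the section into simple shapes (no overlaps), measuring from the bottom-left corner of the bounding box.
Web: 6 × 270, A = 1 620 mm², y = 135 mm, Ī = 9 841 500 mm⁴.
Top flange (beyond web): 94 × 20, A = 1 880 mm², y = 260 mm, Ī = 62 667 mm⁴.
Bottom flange (beyond web): 94 × 20, A = 1 880 mm², y = 10 mm, Ī = 62 667 mm⁴.
By symmetry the centroid is at mid-height, ȳ = 135 mm.
Transfer each piece to the horizontal centroidal axis using Ī + A·d² with d = y − 135:
  web: d = 0 mm → contributes +9 841 500 mm⁴
  top flange (beyond web): d = 125 mm → contributes +29 437 667 mm⁴
  bottom flange (beyond web): d = -125 mm → contributes +29 437 667 mm⁴
Total I = 68 716 833 mm⁴.
Extreme fibre distance c = 135 mm; S = I/c = 509 014 mm³.

S_x ≈ 5.09 × 10⁵ mm³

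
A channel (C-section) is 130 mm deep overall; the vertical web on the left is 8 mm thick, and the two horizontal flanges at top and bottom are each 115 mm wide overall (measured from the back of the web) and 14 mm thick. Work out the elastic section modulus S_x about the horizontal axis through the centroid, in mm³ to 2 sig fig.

Break the section into simple shapes (no overlaps), measuring from the bottom-left corner of the bounding box.
Web: 8 × 130, A = 1 040 mm², y = 65 mm, Ī = 1 464 667 mm⁴.
Top flange (beyond web): 107 × 14, A = 1 498 mm², y = 123 mm, Ī = 24 467 mm⁴.
Bottom flange (beyond web): 107 × 14, A = 1 498 mm², y = 7 mm, Ī = 24 467 mm⁴.
By symmetry the centroid is at mid-height, ȳ = 65 mm.
Transfer each piece to the horizontal axis through the centroid using Ī + A·d² with d = y − 65:
  web: d = 0 mm → contributes +1 464 667 mm⁴
  top flange (beyond web): d = 58 mm → contributes +5 063 739 mm⁴
  bottom flange (beyond web): d = -58 mm → contributes +5 063 739 mm⁴
Total I = 11 592 145 mm⁴.
Extreme fibre distance c = 65 mm; S = I/c = 178 341 mm³.

S_x ≈ 1.8 × 10⁵ mm³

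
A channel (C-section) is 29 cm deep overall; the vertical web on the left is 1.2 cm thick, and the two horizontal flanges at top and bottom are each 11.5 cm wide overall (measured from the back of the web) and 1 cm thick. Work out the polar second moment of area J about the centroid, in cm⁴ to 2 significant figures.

J ≈ 7100 cm⁴

Break the section into simple shapes (no overlaps), measuring from the bottom-left corner of the bounding box.
Web: 1.2 × 29, A = 34.8 cm², y = 14.5 cm, Ī = 2 439 cm⁴.
Top flange (beyond web): 10.3 × 1, A = 10.3 cm², y = 28.5 cm, Ī = 0.8583 cm⁴.
Bottom flange (beyond web): 10.3 × 1, A = 10.3 cm², y = 0.5 cm, Ī = 0.8583 cm⁴.
By symmetry the centroid is at mid-height, ȳ = 14.5 cm.
Transfer each piece to the centroidal x-axis using Ī + A·d² with d = y − 14.5:
  web: d = 0 cm → contributes +2 439 cm⁴
  top flange (beyond web): d = 14 cm → contributes +2 020 cm⁴
  bottom flange (beyond web): d = -14 cm → contributes +2 020 cm⁴
Total I = 6 478 cm⁴.
For the y-axis: x̄ = 2.738 cm.
Repeating about the centroidal y-axis gives I_y = 614.1 cm⁴.
Polar second moment: J = I_x + I_y = 7 092 cm⁴.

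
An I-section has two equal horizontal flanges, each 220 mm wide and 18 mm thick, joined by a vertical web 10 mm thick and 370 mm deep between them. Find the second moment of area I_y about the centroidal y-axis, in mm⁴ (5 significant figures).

I_y ≈ 3.1975 × 10⁷ mm⁴

Treat the section as a set of non-overlapping primitives; coordinates are from the bounding-box lower-left.
Bottom flange: 220 × 18, A = 3 960 mm², x = 110 mm, Ī = 15 972 000 mm⁴.
Web: 10 × 370, A = 3 700 mm², x = 110 mm, Ī = 30833.33 mm⁴.
Top flange: 220 × 18, A = 3 960 mm², x = 110 mm, Ī = 15 972 000 mm⁴.
By symmetry the centroid is at mid-width, x̄ = 110 mm.
All pieces are centred on the centroidal y-axis, so I = ΣĪ = 31 974 833 mm⁴.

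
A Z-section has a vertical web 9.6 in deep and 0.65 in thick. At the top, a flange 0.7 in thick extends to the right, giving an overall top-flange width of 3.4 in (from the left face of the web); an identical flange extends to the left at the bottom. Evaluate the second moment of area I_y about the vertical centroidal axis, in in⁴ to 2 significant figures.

I_y ≈ 14 in⁴

Decompose the section into non-overlapping parts with the origin at the bottom-left of its bounding rectangle.
Web: 0.65 × 9.6, A = 6.24 in², x = 3.075 in, Ī = 0.2197 in⁴.
Top flange (beyond web): 2.75 × 0.7, A = 1.925 in², x = 4.775 in, Ī = 1.213 in⁴.
Bottom flange (beyond web): 2.75 × 0.7, A = 1.925 in², x = 1.375 in, Ī = 1.213 in⁴.
Centroid: x̄ = ΣA·x / ΣA = 3.075 in.
Transfer each piece to the vertical centroidal axis using Ī + A·d² with d = x − 3.075:
  web: d = 0 in → contributes +0.2197 in⁴
  top flange (beyond web): d = 1.7 in → contributes +6.776 in⁴
  bottom flange (beyond web): d = -1.7 in → contributes +6.776 in⁴
Total I = 13.77 in⁴.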